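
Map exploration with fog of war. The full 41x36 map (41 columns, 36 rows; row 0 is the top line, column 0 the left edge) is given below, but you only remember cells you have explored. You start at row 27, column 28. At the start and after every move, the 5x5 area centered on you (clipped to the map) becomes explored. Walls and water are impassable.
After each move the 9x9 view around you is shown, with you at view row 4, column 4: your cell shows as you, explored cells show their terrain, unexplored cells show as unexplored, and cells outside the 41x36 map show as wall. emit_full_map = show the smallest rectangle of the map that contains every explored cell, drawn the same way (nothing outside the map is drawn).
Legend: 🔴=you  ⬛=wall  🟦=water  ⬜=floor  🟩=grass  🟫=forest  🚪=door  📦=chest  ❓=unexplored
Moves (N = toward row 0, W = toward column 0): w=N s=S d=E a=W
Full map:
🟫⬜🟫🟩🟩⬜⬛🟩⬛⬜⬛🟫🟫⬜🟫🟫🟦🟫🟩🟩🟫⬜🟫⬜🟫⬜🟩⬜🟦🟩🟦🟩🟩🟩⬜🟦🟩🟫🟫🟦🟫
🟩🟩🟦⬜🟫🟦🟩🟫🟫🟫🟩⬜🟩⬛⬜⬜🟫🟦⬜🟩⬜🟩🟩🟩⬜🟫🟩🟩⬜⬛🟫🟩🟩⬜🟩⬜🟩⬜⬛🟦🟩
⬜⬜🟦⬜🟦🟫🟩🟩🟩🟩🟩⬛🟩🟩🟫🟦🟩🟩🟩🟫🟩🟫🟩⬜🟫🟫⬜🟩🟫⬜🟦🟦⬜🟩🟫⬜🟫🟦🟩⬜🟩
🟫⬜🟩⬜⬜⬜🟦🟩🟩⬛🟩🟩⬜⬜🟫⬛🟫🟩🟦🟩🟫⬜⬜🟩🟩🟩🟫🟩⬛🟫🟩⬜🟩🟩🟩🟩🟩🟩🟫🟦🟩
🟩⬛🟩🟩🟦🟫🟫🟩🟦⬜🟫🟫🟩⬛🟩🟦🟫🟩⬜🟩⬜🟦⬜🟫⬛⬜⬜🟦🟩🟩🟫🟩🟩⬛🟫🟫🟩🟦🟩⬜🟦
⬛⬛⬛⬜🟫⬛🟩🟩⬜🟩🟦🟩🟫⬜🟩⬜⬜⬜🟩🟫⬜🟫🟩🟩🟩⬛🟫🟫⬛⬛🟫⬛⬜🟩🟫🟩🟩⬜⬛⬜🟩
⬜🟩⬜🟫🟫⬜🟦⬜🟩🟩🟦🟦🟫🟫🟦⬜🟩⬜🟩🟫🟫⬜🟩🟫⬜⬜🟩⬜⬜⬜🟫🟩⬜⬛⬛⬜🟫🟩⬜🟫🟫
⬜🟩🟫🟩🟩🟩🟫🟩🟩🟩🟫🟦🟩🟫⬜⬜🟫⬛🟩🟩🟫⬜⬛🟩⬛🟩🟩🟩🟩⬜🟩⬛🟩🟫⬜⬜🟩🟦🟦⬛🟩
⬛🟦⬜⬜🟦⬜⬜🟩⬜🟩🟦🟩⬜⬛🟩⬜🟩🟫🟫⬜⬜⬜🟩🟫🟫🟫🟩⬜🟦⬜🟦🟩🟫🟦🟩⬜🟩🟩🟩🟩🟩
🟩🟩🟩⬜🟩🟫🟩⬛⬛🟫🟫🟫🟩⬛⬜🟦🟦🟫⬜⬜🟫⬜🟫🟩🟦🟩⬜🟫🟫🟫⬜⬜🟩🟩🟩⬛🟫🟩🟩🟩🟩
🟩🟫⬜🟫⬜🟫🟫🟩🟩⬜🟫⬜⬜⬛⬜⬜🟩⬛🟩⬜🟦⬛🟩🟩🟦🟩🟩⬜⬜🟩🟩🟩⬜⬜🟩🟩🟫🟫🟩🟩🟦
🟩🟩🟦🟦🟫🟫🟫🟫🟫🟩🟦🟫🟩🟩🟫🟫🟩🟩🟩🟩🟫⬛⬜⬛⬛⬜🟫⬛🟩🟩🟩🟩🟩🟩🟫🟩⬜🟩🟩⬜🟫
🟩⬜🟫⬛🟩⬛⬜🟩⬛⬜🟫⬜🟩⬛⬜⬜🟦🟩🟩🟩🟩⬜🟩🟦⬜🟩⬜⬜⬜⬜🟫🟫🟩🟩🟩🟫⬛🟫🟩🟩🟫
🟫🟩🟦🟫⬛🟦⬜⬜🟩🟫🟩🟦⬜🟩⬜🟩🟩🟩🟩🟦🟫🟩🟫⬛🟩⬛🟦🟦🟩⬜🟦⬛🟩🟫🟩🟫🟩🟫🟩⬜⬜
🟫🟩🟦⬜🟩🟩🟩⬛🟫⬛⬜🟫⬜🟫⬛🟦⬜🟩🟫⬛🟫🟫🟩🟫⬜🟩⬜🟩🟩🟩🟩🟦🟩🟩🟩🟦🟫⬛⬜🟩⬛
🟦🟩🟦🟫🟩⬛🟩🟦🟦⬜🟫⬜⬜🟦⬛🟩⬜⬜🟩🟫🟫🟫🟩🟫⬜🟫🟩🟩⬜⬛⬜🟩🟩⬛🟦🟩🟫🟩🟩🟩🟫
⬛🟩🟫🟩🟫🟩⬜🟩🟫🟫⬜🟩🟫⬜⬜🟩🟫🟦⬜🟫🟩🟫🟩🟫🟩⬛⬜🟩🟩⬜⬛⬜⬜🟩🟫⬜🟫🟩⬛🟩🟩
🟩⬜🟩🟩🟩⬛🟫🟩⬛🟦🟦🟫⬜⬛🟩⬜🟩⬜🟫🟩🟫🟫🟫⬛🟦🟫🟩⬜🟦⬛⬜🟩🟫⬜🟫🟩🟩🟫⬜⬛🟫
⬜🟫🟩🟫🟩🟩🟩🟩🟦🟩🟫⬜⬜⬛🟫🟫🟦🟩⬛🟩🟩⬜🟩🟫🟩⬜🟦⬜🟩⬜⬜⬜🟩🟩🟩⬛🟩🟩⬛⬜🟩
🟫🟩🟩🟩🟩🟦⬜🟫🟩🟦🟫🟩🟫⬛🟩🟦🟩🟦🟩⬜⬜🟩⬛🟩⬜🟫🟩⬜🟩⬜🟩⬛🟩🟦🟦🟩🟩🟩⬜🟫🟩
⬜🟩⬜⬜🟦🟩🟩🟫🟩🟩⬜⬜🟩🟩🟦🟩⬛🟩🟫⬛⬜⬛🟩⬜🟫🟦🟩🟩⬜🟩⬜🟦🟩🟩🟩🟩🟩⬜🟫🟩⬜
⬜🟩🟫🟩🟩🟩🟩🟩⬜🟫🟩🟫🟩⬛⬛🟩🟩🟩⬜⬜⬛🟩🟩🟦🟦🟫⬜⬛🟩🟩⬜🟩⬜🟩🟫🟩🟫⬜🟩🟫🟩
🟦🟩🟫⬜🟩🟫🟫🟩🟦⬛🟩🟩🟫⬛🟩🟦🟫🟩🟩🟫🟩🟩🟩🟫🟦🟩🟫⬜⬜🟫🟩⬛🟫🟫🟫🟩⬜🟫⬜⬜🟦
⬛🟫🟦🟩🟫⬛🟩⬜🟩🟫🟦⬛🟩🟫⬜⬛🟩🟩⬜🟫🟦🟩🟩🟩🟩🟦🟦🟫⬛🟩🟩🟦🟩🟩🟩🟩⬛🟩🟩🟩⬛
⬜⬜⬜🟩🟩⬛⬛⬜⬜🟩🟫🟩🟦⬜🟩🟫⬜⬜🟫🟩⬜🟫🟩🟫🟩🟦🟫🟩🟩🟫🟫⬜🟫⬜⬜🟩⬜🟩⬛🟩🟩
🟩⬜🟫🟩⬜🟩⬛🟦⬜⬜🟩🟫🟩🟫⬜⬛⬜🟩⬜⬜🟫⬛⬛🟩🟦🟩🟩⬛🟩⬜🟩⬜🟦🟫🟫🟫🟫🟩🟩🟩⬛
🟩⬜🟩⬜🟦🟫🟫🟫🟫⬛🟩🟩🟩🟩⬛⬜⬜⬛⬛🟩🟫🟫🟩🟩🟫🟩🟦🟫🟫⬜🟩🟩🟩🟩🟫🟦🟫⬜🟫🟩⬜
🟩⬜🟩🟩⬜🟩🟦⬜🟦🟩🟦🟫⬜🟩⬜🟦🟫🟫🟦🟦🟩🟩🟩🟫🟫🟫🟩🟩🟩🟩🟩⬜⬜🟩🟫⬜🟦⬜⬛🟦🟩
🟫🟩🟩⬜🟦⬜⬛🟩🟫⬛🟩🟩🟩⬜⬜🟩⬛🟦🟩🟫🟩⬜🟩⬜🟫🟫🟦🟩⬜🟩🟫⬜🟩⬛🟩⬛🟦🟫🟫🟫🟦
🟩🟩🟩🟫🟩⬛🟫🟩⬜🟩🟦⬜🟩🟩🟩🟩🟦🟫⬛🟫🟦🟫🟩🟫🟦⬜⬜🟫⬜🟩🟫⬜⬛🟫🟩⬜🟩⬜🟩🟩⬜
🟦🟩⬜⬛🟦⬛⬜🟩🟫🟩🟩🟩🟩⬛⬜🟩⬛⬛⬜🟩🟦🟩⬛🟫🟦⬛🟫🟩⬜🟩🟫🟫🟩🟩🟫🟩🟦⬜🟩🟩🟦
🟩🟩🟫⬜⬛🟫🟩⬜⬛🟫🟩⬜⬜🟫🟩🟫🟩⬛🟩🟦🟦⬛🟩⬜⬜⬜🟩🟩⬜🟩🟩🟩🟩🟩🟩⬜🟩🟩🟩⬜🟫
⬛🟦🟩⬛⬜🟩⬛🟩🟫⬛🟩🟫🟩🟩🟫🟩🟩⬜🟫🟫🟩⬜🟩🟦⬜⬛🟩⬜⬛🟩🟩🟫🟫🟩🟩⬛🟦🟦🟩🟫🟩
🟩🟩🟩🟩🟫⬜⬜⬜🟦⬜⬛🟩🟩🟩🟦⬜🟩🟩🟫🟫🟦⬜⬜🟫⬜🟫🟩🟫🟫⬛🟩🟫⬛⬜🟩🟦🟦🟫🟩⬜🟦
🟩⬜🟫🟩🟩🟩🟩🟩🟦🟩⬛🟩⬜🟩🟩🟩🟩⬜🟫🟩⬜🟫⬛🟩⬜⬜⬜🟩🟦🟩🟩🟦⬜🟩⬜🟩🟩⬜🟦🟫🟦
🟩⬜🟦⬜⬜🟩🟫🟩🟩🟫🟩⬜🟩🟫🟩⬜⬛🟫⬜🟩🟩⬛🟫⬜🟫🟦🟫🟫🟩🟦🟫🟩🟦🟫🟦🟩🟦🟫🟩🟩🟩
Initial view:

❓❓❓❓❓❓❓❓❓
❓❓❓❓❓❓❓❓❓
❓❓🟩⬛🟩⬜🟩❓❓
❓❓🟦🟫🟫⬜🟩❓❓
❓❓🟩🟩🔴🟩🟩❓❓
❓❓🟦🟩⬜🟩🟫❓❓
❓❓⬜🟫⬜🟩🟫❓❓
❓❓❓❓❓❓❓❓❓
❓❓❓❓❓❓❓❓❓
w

❓❓❓❓❓❓❓❓❓
❓❓❓❓❓❓❓❓❓
❓❓🟫🟩🟩🟫🟫❓❓
❓❓🟩⬛🟩⬜🟩❓❓
❓❓🟦🟫🔴⬜🟩❓❓
❓❓🟩🟩🟩🟩🟩❓❓
❓❓🟦🟩⬜🟩🟫❓❓
❓❓⬜🟫⬜🟩🟫❓❓
❓❓❓❓❓❓❓❓❓

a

❓❓❓❓❓❓❓❓❓
❓❓❓❓❓❓❓❓❓
❓❓🟦🟫🟩🟩🟫🟫❓
❓❓🟩🟩⬛🟩⬜🟩❓
❓❓🟩🟦🔴🟫⬜🟩❓
❓❓🟫🟩🟩🟩🟩🟩❓
❓❓🟫🟦🟩⬜🟩🟫❓
❓❓❓⬜🟫⬜🟩🟫❓
❓❓❓❓❓❓❓❓❓

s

❓❓❓❓❓❓❓❓❓
❓❓🟦🟫🟩🟩🟫🟫❓
❓❓🟩🟩⬛🟩⬜🟩❓
❓❓🟩🟦🟫🟫⬜🟩❓
❓❓🟫🟩🔴🟩🟩🟩❓
❓❓🟫🟦🟩⬜🟩🟫❓
❓❓⬜⬜🟫⬜🟩🟫❓
❓❓❓❓❓❓❓❓❓
❓❓❓❓❓❓❓❓❓

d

❓❓❓❓❓❓❓❓❓
❓🟦🟫🟩🟩🟫🟫❓❓
❓🟩🟩⬛🟩⬜🟩❓❓
❓🟩🟦🟫🟫⬜🟩❓❓
❓🟫🟩🟩🔴🟩🟩❓❓
❓🟫🟦🟩⬜🟩🟫❓❓
❓⬜⬜🟫⬜🟩🟫❓❓
❓❓❓❓❓❓❓❓❓
❓❓❓❓❓❓❓❓❓

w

❓❓❓❓❓❓❓❓❓
❓❓❓❓❓❓❓❓❓
❓🟦🟫🟩🟩🟫🟫❓❓
❓🟩🟩⬛🟩⬜🟩❓❓
❓🟩🟦🟫🔴⬜🟩❓❓
❓🟫🟩🟩🟩🟩🟩❓❓
❓🟫🟦🟩⬜🟩🟫❓❓
❓⬜⬜🟫⬜🟩🟫❓❓
❓❓❓❓❓❓❓❓❓

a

❓❓❓❓❓❓❓❓❓
❓❓❓❓❓❓❓❓❓
❓❓🟦🟫🟩🟩🟫🟫❓
❓❓🟩🟩⬛🟩⬜🟩❓
❓❓🟩🟦🔴🟫⬜🟩❓
❓❓🟫🟩🟩🟩🟩🟩❓
❓❓🟫🟦🟩⬜🟩🟫❓
❓❓⬜⬜🟫⬜🟩🟫❓
❓❓❓❓❓❓❓❓❓

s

❓❓❓❓❓❓❓❓❓
❓❓🟦🟫🟩🟩🟫🟫❓
❓❓🟩🟩⬛🟩⬜🟩❓
❓❓🟩🟦🟫🟫⬜🟩❓
❓❓🟫🟩🔴🟩🟩🟩❓
❓❓🟫🟦🟩⬜🟩🟫❓
❓❓⬜⬜🟫⬜🟩🟫❓
❓❓❓❓❓❓❓❓❓
❓❓❓❓❓❓❓❓❓

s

❓❓🟦🟫🟩🟩🟫🟫❓
❓❓🟩🟩⬛🟩⬜🟩❓
❓❓🟩🟦🟫🟫⬜🟩❓
❓❓🟫🟩🟩🟩🟩🟩❓
❓❓🟫🟦🔴⬜🟩🟫❓
❓❓⬜⬜🟫⬜🟩🟫❓
❓❓⬛🟫🟩⬜🟩❓❓
❓❓❓❓❓❓❓❓❓
❓❓❓❓❓❓❓❓❓

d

❓🟦🟫🟩🟩🟫🟫❓❓
❓🟩🟩⬛🟩⬜🟩❓❓
❓🟩🟦🟫🟫⬜🟩❓❓
❓🟫🟩🟩🟩🟩🟩❓❓
❓🟫🟦🟩🔴🟩🟫❓❓
❓⬜⬜🟫⬜🟩🟫❓❓
❓⬛🟫🟩⬜🟩🟫❓❓
❓❓❓❓❓❓❓❓❓
❓❓❓❓❓❓❓❓❓

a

❓❓🟦🟫🟩🟩🟫🟫❓
❓❓🟩🟩⬛🟩⬜🟩❓
❓❓🟩🟦🟫🟫⬜🟩❓
❓❓🟫🟩🟩🟩🟩🟩❓
❓❓🟫🟦🔴⬜🟩🟫❓
❓❓⬜⬜🟫⬜🟩🟫❓
❓❓⬛🟫🟩⬜🟩🟫❓
❓❓❓❓❓❓❓❓❓
❓❓❓❓❓❓❓❓❓

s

❓❓🟩🟩⬛🟩⬜🟩❓
❓❓🟩🟦🟫🟫⬜🟩❓
❓❓🟫🟩🟩🟩🟩🟩❓
❓❓🟫🟦🟩⬜🟩🟫❓
❓❓⬜⬜🔴⬜🟩🟫❓
❓❓⬛🟫🟩⬜🟩🟫❓
❓❓⬜🟩🟩⬜🟩❓❓
❓❓❓❓❓❓❓❓❓
❓❓❓❓❓❓❓❓❓

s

❓❓🟩🟦🟫🟫⬜🟩❓
❓❓🟫🟩🟩🟩🟩🟩❓
❓❓🟫🟦🟩⬜🟩🟫❓
❓❓⬜⬜🟫⬜🟩🟫❓
❓❓⬛🟫🔴⬜🟩🟫❓
❓❓⬜🟩🟩⬜🟩❓❓
❓❓⬛🟩⬜⬛🟩❓❓
❓❓❓❓❓❓❓❓❓
❓❓❓❓❓❓❓❓❓

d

❓🟩🟦🟫🟫⬜🟩❓❓
❓🟫🟩🟩🟩🟩🟩❓❓
❓🟫🟦🟩⬜🟩🟫❓❓
❓⬜⬜🟫⬜🟩🟫❓❓
❓⬛🟫🟩🔴🟩🟫❓❓
❓⬜🟩🟩⬜🟩🟩❓❓
❓⬛🟩⬜⬛🟩🟩❓❓
❓❓❓❓❓❓❓❓❓
❓❓❓❓❓❓❓❓❓

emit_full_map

🟦🟫🟩🟩🟫🟫
🟩🟩⬛🟩⬜🟩
🟩🟦🟫🟫⬜🟩
🟫🟩🟩🟩🟩🟩
🟫🟦🟩⬜🟩🟫
⬜⬜🟫⬜🟩🟫
⬛🟫🟩🔴🟩🟫
⬜🟩🟩⬜🟩🟩
⬛🟩⬜⬛🟩🟩

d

🟩🟦🟫🟫⬜🟩❓❓❓
🟫🟩🟩🟩🟩🟩❓❓❓
🟫🟦🟩⬜🟩🟫⬜❓❓
⬜⬜🟫⬜🟩🟫⬜❓❓
⬛🟫🟩⬜🔴🟫🟫❓❓
⬜🟩🟩⬜🟩🟩🟩❓❓
⬛🟩⬜⬛🟩🟩🟫❓❓
❓❓❓❓❓❓❓❓❓
❓❓❓❓❓❓❓❓❓

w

🟩🟩⬛🟩⬜🟩❓❓❓
🟩🟦🟫🟫⬜🟩❓❓❓
🟫🟩🟩🟩🟩🟩⬜❓❓
🟫🟦🟩⬜🟩🟫⬜❓❓
⬜⬜🟫⬜🔴🟫⬜❓❓
⬛🟫🟩⬜🟩🟫🟫❓❓
⬜🟩🟩⬜🟩🟩🟩❓❓
⬛🟩⬜⬛🟩🟩🟫❓❓
❓❓❓❓❓❓❓❓❓

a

❓🟩🟩⬛🟩⬜🟩❓❓
❓🟩🟦🟫🟫⬜🟩❓❓
❓🟫🟩🟩🟩🟩🟩⬜❓
❓🟫🟦🟩⬜🟩🟫⬜❓
❓⬜⬜🟫🔴🟩🟫⬜❓
❓⬛🟫🟩⬜🟩🟫🟫❓
❓⬜🟩🟩⬜🟩🟩🟩❓
❓⬛🟩⬜⬛🟩🟩🟫❓
❓❓❓❓❓❓❓❓❓

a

❓❓🟩🟩⬛🟩⬜🟩❓
❓❓🟩🟦🟫🟫⬜🟩❓
❓❓🟫🟩🟩🟩🟩🟩⬜
❓❓🟫🟦🟩⬜🟩🟫⬜
❓❓⬜⬜🔴⬜🟩🟫⬜
❓❓⬛🟫🟩⬜🟩🟫🟫
❓❓⬜🟩🟩⬜🟩🟩🟩
❓❓⬛🟩⬜⬛🟩🟩🟫
❓❓❓❓❓❓❓❓❓

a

❓❓❓🟩🟩⬛🟩⬜🟩
❓❓❓🟩🟦🟫🟫⬜🟩
❓❓🟫🟫🟩🟩🟩🟩🟩
❓❓🟫🟫🟦🟩⬜🟩🟫
❓❓🟦⬜🔴🟫⬜🟩🟫
❓❓🟦⬛🟫🟩⬜🟩🟫
❓❓⬜⬜🟩🟩⬜🟩🟩
❓❓❓⬛🟩⬜⬛🟩🟩
❓❓❓❓❓❓❓❓❓

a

❓❓❓❓🟩🟩⬛🟩⬜
❓❓❓❓🟩🟦🟫🟫⬜
❓❓🟫🟫🟫🟩🟩🟩🟩
❓❓⬜🟫🟫🟦🟩⬜🟩
❓❓🟫🟦🔴⬜🟫⬜🟩
❓❓🟫🟦⬛🟫🟩⬜🟩
❓❓⬜⬜⬜🟩🟩⬜🟩
❓❓❓❓⬛🟩⬜⬛🟩
❓❓❓❓❓❓❓❓❓

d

❓❓❓🟩🟩⬛🟩⬜🟩
❓❓❓🟩🟦🟫🟫⬜🟩
❓🟫🟫🟫🟩🟩🟩🟩🟩
❓⬜🟫🟫🟦🟩⬜🟩🟫
❓🟫🟦⬜🔴🟫⬜🟩🟫
❓🟫🟦⬛🟫🟩⬜🟩🟫
❓⬜⬜⬜🟩🟩⬜🟩🟩
❓❓❓⬛🟩⬜⬛🟩🟩
❓❓❓❓❓❓❓❓❓

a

❓❓❓❓🟩🟩⬛🟩⬜
❓❓❓❓🟩🟦🟫🟫⬜
❓❓🟫🟫🟫🟩🟩🟩🟩
❓❓⬜🟫🟫🟦🟩⬜🟩
❓❓🟫🟦🔴⬜🟫⬜🟩
❓❓🟫🟦⬛🟫🟩⬜🟩
❓❓⬜⬜⬜🟩🟩⬜🟩
❓❓❓❓⬛🟩⬜⬛🟩
❓❓❓❓❓❓❓❓❓

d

❓❓❓🟩🟩⬛🟩⬜🟩
❓❓❓🟩🟦🟫🟫⬜🟩
❓🟫🟫🟫🟩🟩🟩🟩🟩
❓⬜🟫🟫🟦🟩⬜🟩🟫
❓🟫🟦⬜🔴🟫⬜🟩🟫
❓🟫🟦⬛🟫🟩⬜🟩🟫
❓⬜⬜⬜🟩🟩⬜🟩🟩
❓❓❓⬛🟩⬜⬛🟩🟩
❓❓❓❓❓❓❓❓❓

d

❓❓🟩🟩⬛🟩⬜🟩❓
❓❓🟩🟦🟫🟫⬜🟩❓
🟫🟫🟫🟩🟩🟩🟩🟩⬜
⬜🟫🟫🟦🟩⬜🟩🟫⬜
🟫🟦⬜⬜🔴⬜🟩🟫⬜
🟫🟦⬛🟫🟩⬜🟩🟫🟫
⬜⬜⬜🟩🟩⬜🟩🟩🟩
❓❓⬛🟩⬜⬛🟩🟩🟫
❓❓❓❓❓❓❓❓❓

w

❓❓🟦🟫🟩🟩🟫🟫❓
❓❓🟩🟩⬛🟩⬜🟩❓
❓❓🟩🟦🟫🟫⬜🟩❓
🟫🟫🟫🟩🟩🟩🟩🟩⬜
⬜🟫🟫🟦🔴⬜🟩🟫⬜
🟫🟦⬜⬜🟫⬜🟩🟫⬜
🟫🟦⬛🟫🟩⬜🟩🟫🟫
⬜⬜⬜🟩🟩⬜🟩🟩🟩
❓❓⬛🟩⬜⬛🟩🟩🟫

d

❓🟦🟫🟩🟩🟫🟫❓❓
❓🟩🟩⬛🟩⬜🟩❓❓
❓🟩🟦🟫🟫⬜🟩❓❓
🟫🟫🟩🟩🟩🟩🟩⬜❓
🟫🟫🟦🟩🔴🟩🟫⬜❓
🟦⬜⬜🟫⬜🟩🟫⬜❓
🟦⬛🟫🟩⬜🟩🟫🟫❓
⬜⬜🟩🟩⬜🟩🟩🟩❓
❓⬛🟩⬜⬛🟩🟩🟫❓

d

🟦🟫🟩🟩🟫🟫❓❓❓
🟩🟩⬛🟩⬜🟩❓❓❓
🟩🟦🟫🟫⬜🟩🟩❓❓
🟫🟩🟩🟩🟩🟩⬜❓❓
🟫🟦🟩⬜🔴🟫⬜❓❓
⬜⬜🟫⬜🟩🟫⬜❓❓
⬛🟫🟩⬜🟩🟫🟫❓❓
⬜🟩🟩⬜🟩🟩🟩❓❓
⬛🟩⬜⬛🟩🟩🟫❓❓

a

❓🟦🟫🟩🟩🟫🟫❓❓
❓🟩🟩⬛🟩⬜🟩❓❓
❓🟩🟦🟫🟫⬜🟩🟩❓
🟫🟫🟩🟩🟩🟩🟩⬜❓
🟫🟫🟦🟩🔴🟩🟫⬜❓
🟦⬜⬜🟫⬜🟩🟫⬜❓
🟦⬛🟫🟩⬜🟩🟫🟫❓
⬜⬜🟩🟩⬜🟩🟩🟩❓
❓⬛🟩⬜⬛🟩🟩🟫❓

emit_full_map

❓❓🟦🟫🟩🟩🟫🟫❓
❓❓🟩🟩⬛🟩⬜🟩❓
❓❓🟩🟦🟫🟫⬜🟩🟩
🟫🟫🟫🟩🟩🟩🟩🟩⬜
⬜🟫🟫🟦🟩🔴🟩🟫⬜
🟫🟦⬜⬜🟫⬜🟩🟫⬜
🟫🟦⬛🟫🟩⬜🟩🟫🟫
⬜⬜⬜🟩🟩⬜🟩🟩🟩
❓❓⬛🟩⬜⬛🟩🟩🟫

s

❓🟩🟩⬛🟩⬜🟩❓❓
❓🟩🟦🟫🟫⬜🟩🟩❓
🟫🟫🟩🟩🟩🟩🟩⬜❓
🟫🟫🟦🟩⬜🟩🟫⬜❓
🟦⬜⬜🟫🔴🟩🟫⬜❓
🟦⬛🟫🟩⬜🟩🟫🟫❓
⬜⬜🟩🟩⬜🟩🟩🟩❓
❓⬛🟩⬜⬛🟩🟩🟫❓
❓❓❓❓❓❓❓❓❓

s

❓🟩🟦🟫🟫⬜🟩🟩❓
🟫🟫🟩🟩🟩🟩🟩⬜❓
🟫🟫🟦🟩⬜🟩🟫⬜❓
🟦⬜⬜🟫⬜🟩🟫⬜❓
🟦⬛🟫🟩🔴🟩🟫🟫❓
⬜⬜🟩🟩⬜🟩🟩🟩❓
❓⬛🟩⬜⬛🟩🟩🟫❓
❓❓❓❓❓❓❓❓❓
❓❓❓❓❓❓❓❓❓

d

🟩🟦🟫🟫⬜🟩🟩❓❓
🟫🟩🟩🟩🟩🟩⬜❓❓
🟫🟦🟩⬜🟩🟫⬜❓❓
⬜⬜🟫⬜🟩🟫⬜❓❓
⬛🟫🟩⬜🔴🟫🟫❓❓
⬜🟩🟩⬜🟩🟩🟩❓❓
⬛🟩⬜⬛🟩🟩🟫❓❓
❓❓❓❓❓❓❓❓❓
❓❓❓❓❓❓❓❓❓

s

🟫🟩🟩🟩🟩🟩⬜❓❓
🟫🟦🟩⬜🟩🟫⬜❓❓
⬜⬜🟫⬜🟩🟫⬜❓❓
⬛🟫🟩⬜🟩🟫🟫❓❓
⬜🟩🟩⬜🔴🟩🟩❓❓
⬛🟩⬜⬛🟩🟩🟫❓❓
❓❓🟫🟫⬛🟩🟫❓❓
❓❓❓❓❓❓❓❓❓
❓❓❓❓❓❓❓❓❓

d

🟩🟩🟩🟩🟩⬜❓❓❓
🟦🟩⬜🟩🟫⬜❓❓❓
⬜🟫⬜🟩🟫⬜⬛❓❓
🟫🟩⬜🟩🟫🟫🟩❓❓
🟩🟩⬜🟩🔴🟩🟩❓❓
🟩⬜⬛🟩🟩🟫🟫❓❓
❓🟫🟫⬛🟩🟫⬛❓❓
❓❓❓❓❓❓❓❓❓
❓❓❓❓❓❓❓❓❓

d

🟩🟩🟩🟩⬜❓❓❓❓
🟩⬜🟩🟫⬜❓❓❓❓
🟫⬜🟩🟫⬜⬛🟫❓❓
🟩⬜🟩🟫🟫🟩🟩❓❓
🟩⬜🟩🟩🔴🟩🟩❓❓
⬜⬛🟩🟩🟫🟫🟩❓❓
🟫🟫⬛🟩🟫⬛⬜❓❓
❓❓❓❓❓❓❓❓❓
❓❓❓❓❓❓❓❓❓

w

🟫🟫⬜🟩🟩❓❓❓❓
🟩🟩🟩🟩⬜❓❓❓❓
🟩⬜🟩🟫⬜🟩⬛❓❓
🟫⬜🟩🟫⬜⬛🟫❓❓
🟩⬜🟩🟫🔴🟩🟩❓❓
🟩⬜🟩🟩🟩🟩🟩❓❓
⬜⬛🟩🟩🟫🟫🟩❓❓
🟫🟫⬛🟩🟫⬛⬜❓❓
❓❓❓❓❓❓❓❓❓

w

⬛🟩⬜🟩❓❓❓❓❓
🟫🟫⬜🟩🟩❓❓❓❓
🟩🟩🟩🟩⬜⬜🟩❓❓
🟩⬜🟩🟫⬜🟩⬛❓❓
🟫⬜🟩🟫🔴⬛🟫❓❓
🟩⬜🟩🟫🟫🟩🟩❓❓
🟩⬜🟩🟩🟩🟩🟩❓❓
⬜⬛🟩🟩🟫🟫🟩❓❓
🟫🟫⬛🟩🟫⬛⬜❓❓

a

🟩⬛🟩⬜🟩❓❓❓❓
🟦🟫🟫⬜🟩🟩❓❓❓
🟩🟩🟩🟩🟩⬜⬜🟩❓
🟦🟩⬜🟩🟫⬜🟩⬛❓
⬜🟫⬜🟩🔴⬜⬛🟫❓
🟫🟩⬜🟩🟫🟫🟩🟩❓
🟩🟩⬜🟩🟩🟩🟩🟩❓
🟩⬜⬛🟩🟩🟫🟫🟩❓
❓🟫🟫⬛🟩🟫⬛⬜❓

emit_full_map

❓❓🟦🟫🟩🟩🟫🟫❓❓❓
❓❓🟩🟩⬛🟩⬜🟩❓❓❓
❓❓🟩🟦🟫🟫⬜🟩🟩❓❓
🟫🟫🟫🟩🟩🟩🟩🟩⬜⬜🟩
⬜🟫🟫🟦🟩⬜🟩🟫⬜🟩⬛
🟫🟦⬜⬜🟫⬜🟩🔴⬜⬛🟫
🟫🟦⬛🟫🟩⬜🟩🟫🟫🟩🟩
⬜⬜⬜🟩🟩⬜🟩🟩🟩🟩🟩
❓❓⬛🟩⬜⬛🟩🟩🟫🟫🟩
❓❓❓❓🟫🟫⬛🟩🟫⬛⬜


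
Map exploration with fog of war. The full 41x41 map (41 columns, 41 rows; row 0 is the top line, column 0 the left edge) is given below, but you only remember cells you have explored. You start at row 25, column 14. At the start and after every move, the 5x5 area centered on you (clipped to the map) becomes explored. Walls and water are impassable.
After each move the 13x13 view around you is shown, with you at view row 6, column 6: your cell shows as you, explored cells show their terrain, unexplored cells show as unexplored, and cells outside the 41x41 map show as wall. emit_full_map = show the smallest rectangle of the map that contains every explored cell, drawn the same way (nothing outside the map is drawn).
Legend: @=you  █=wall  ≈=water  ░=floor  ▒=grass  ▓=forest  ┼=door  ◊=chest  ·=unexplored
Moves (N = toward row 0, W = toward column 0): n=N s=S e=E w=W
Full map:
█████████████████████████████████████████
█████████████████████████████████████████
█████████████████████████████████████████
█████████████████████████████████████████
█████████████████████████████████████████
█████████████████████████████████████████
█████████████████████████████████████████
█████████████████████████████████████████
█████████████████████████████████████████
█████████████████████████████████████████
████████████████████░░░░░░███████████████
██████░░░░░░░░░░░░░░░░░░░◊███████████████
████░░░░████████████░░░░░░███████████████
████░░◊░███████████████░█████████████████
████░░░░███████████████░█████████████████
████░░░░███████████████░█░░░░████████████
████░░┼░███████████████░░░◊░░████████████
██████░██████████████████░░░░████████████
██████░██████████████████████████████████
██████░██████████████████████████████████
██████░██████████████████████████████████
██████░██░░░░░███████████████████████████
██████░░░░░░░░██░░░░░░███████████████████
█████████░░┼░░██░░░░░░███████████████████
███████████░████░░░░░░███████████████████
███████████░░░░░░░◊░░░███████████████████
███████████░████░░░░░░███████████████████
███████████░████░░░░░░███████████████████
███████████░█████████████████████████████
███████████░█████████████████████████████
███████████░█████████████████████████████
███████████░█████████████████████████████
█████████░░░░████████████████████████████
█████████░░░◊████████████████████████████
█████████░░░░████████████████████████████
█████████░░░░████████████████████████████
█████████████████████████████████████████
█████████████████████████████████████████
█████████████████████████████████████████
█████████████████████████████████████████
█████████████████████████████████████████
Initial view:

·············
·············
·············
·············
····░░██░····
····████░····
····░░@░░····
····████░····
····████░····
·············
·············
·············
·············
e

·············
·············
·············
·············
···░░██░░····
···████░░····
···░░░@░░····
···████░░····
···████░░····
·············
·············
·············
·············

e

·············
·············
·············
·············
··░░██░░░····
··████░░░····
··░░░░@░◊····
··████░░░····
··████░░░····
·············
·············
·············
·············

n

·············
·············
·············
·············
····██░░░····
··░░██░░░····
··████@░░····
··░░░░░░◊····
··████░░░····
··████░░░····
·············
·············
·············

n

·············
·············
·············
·············
····█████····
····██░░░····
··░░██@░░····
··████░░░····
··░░░░░░◊····
··████░░░····
··████░░░····
·············
·············

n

·············
·············
·············
·············
····█████····
····█████····
····██@░░····
··░░██░░░····
··████░░░····
··░░░░░░◊····
··████░░░····
··████░░░····
·············

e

·············
·············
·············
·············
···██████····
···██████····
···██░@░░····
·░░██░░░░····
·████░░░░····
·░░░░░░◊·····
·████░░░·····
·████░░░·····
·············

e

·············
·············
·············
·············
··███████····
··███████····
··██░░@░░····
░░██░░░░░····
████░░░░░····
░░░░░░◊······
████░░░······
████░░░······
·············

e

·············
·············
·············
·············
·████████····
·████████····
·██░░░@░░····
░██░░░░░░····
███░░░░░░····
░░░░░◊·······
███░░░·······
███░░░·······
·············

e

·············
·············
·············
·············
█████████····
█████████····
██░░░░@░█····
██░░░░░░█····
██░░░░░░█····
░░░░◊········
██░░░········
██░░░········
·············

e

·············
·············
·············
·············
█████████····
█████████····
█░░░░░@██····
█░░░░░░██····
█░░░░░░██····
░░░◊·········
█░░░·········
█░░░·········
·············

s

·············
·············
·············
█████████····
█████████····
█░░░░░░██····
█░░░░░@██····
█░░░░░░██····
░░░◊░░░██····
█░░░·········
█░░░·········
·············
·············

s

·············
·············
█████████····
█████████····
█░░░░░░██····
█░░░░░░██····
█░░░░░@██····
░░░◊░░░██····
█░░░░░░██····
█░░░·········
·············
·············
·············

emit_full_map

··██████████
··██████████
··██░░░░░░██
░░██░░░░░░██
████░░░░░@██
░░░░░░◊░░░██
████░░░░░░██
████░░░·····

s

·············
█████████····
█████████····
█░░░░░░██····
█░░░░░░██····
█░░░░░░██····
░░░◊░░@██····
█░░░░░░██····
█░░░░░░██····
·············
·············
·············
·············

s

█████████····
█████████····
█░░░░░░██····
█░░░░░░██····
█░░░░░░██····
░░░◊░░░██····
█░░░░░@██····
█░░░░░░██····
····█████····
·············
·············
·············
·············

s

█████████····
█░░░░░░██····
█░░░░░░██····
█░░░░░░██····
░░░◊░░░██····
█░░░░░░██····
█░░░░░@██····
····█████····
····█████····
·············
·············
·············
·············

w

██████████···
██░░░░░░██···
██░░░░░░██···
██░░░░░░██···
░░░░◊░░░██···
██░░░░░░██···
██░░░░@░██···
····██████···
····██████···
·············
·············
·············
·············

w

·██████████··
·██░░░░░░██··
░██░░░░░░██··
███░░░░░░██··
░░░░░◊░░░██··
███░░░░░░██··
███░░░@░░██··
····███████··
····███████··
·············
·············
·············
·············

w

··██████████·
··██░░░░░░██·
░░██░░░░░░██·
████░░░░░░██·
░░░░░░◊░░░██·
████░░░░░░██·
████░░@░░░██·
····████████·
····████████·
·············
·············
·············
·············

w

···██████████
···██░░░░░░██
·░░██░░░░░░██
·████░░░░░░██
·░░░░░░◊░░░██
·████░░░░░░██
·████░@░░░░██
····█████████
····█████████
·············
·············
·············
·············

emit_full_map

··██████████
··██████████
··██░░░░░░██
░░██░░░░░░██
████░░░░░░██
░░░░░░◊░░░██
████░░░░░░██
████░@░░░░██
···█████████
···█████████


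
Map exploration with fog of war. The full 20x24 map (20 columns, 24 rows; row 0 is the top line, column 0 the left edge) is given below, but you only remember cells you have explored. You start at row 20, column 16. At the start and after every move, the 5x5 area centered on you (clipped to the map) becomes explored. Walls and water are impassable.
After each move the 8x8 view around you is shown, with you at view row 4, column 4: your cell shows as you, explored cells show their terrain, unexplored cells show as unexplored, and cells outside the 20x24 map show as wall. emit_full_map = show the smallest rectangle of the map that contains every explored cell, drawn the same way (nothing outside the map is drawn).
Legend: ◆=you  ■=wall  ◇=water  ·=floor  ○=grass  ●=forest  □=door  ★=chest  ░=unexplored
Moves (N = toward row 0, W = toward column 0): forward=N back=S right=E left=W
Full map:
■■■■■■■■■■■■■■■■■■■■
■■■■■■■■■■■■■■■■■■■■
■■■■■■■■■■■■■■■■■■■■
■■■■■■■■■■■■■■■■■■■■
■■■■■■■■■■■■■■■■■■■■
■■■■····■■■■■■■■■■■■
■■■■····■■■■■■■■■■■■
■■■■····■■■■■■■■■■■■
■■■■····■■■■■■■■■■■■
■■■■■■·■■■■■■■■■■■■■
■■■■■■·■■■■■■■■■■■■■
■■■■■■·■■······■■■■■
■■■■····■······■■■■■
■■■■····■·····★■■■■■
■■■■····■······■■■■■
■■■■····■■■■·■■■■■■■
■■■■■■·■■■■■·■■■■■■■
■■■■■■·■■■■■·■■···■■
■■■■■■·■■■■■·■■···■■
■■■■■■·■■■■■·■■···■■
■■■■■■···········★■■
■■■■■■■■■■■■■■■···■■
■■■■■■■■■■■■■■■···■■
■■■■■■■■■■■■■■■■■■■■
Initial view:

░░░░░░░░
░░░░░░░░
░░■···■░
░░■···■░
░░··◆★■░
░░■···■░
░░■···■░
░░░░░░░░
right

░░░░░░░■
░░░░░░░■
░■···■■■
░■···■■■
░···◆■■■
░■···■■■
░■···■■■
░░░░░░░■

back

░░░░░░░■
░■···■■■
░■···■■■
░···★■■■
░■··◆■■■
░■···■■■
░░■■■■■■
■■■■■■■■

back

░■···■■■
░■···■■■
░···★■■■
░■···■■■
░■··◆■■■
░░■■■■■■
■■■■■■■■
■■■■■■■■

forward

░░░░░░░■
░■···■■■
░■···■■■
░···★■■■
░■··◆■■■
░■···■■■
░░■■■■■■
■■■■■■■■

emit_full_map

■···■■
■···■■
···★■■
■··◆■■
■···■■
░■■■■■

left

░░░░░░░░
░░■···■■
░░■···■■
░░···★■■
░░■·◆·■■
░░■···■■
░░■■■■■■
■■■■■■■■

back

░░■···■■
░░■···■■
░░···★■■
░░■···■■
░░■·◆·■■
░░■■■■■■
■■■■■■■■
■■■■■■■■

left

░░░■···■
░░░■···■
░░····★■
░░■■···■
░░■■◆··■
░░■■■■■■
■■■■■■■■
■■■■■■■■

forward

░░░░░░░░
░░░■···■
░░■■···■
░░····★■
░░■■◆··■
░░■■···■
░░■■■■■■
■■■■■■■■

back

░░░■···■
░░■■···■
░░····★■
░░■■···■
░░■■◆··■
░░■■■■■■
■■■■■■■■
■■■■■■■■

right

░░■···■■
░■■···■■
░····★■■
░■■···■■
░■■·◆·■■
░■■■■■■■
■■■■■■■■
■■■■■■■■

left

░░░■···■
░░■■···■
░░····★■
░░■■···■
░░■■◆··■
░░■■■■■■
■■■■■■■■
■■■■■■■■

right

░░■···■■
░■■···■■
░····★■■
░■■···■■
░■■·◆·■■
░■■■■■■■
■■■■■■■■
■■■■■■■■

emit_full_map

░■···■■
■■···■■
····★■■
■■···■■
■■·◆·■■
■■■■■■■

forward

░░░░░░░░
░░■···■■
░■■···■■
░····★■■
░■■·◆·■■
░■■···■■
░■■■■■■■
■■■■■■■■

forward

░░░░░░░░
░░░░░░░░
░░■···■■
░■■···■■
░···◆★■■
░■■···■■
░■■···■■
░■■■■■■■

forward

░░░░░░░░
░░░░░░░░
░░■···■░
░░■···■■
░■■·◆·■■
░····★■■
░■■···■■
░■■···■■

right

░░░░░░░■
░░░░░░░■
░■···■■■
░■···■■■
■■··◆■■■
····★■■■
■■···■■■
■■···■■■

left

░░░░░░░░
░░░░░░░░
░░■···■■
░░■···■■
░■■·◆·■■
░····★■■
░■■···■■
░■■···■■

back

░░░░░░░░
░░■···■■
░░■···■■
░■■···■■
░···◆★■■
░■■···■■
░■■···■■
░■■■■■■■

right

░░░░░░░■
░■···■■■
░■···■■■
■■···■■■
····◆■■■
■■···■■■
■■···■■■
■■■■■■■■

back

░■···■■■
░■···■■■
■■···■■■
····★■■■
■■··◆■■■
■■···■■■
■■■■■■■■
■■■■■■■■

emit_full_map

░■···■■
░■···■■
■■···■■
····★■■
■■··◆■■
■■···■■
■■■■■■■

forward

░░░░░░░■
░■···■■■
░■···■■■
■■···■■■
····◆■■■
■■···■■■
■■···■■■
■■■■■■■■

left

░░░░░░░░
░░■···■■
░░■···■■
░■■···■■
░···◆★■■
░■■···■■
░■■···■■
░■■■■■■■

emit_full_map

░■···■■
░■···■■
■■···■■
···◆★■■
■■···■■
■■···■■
■■■■■■■


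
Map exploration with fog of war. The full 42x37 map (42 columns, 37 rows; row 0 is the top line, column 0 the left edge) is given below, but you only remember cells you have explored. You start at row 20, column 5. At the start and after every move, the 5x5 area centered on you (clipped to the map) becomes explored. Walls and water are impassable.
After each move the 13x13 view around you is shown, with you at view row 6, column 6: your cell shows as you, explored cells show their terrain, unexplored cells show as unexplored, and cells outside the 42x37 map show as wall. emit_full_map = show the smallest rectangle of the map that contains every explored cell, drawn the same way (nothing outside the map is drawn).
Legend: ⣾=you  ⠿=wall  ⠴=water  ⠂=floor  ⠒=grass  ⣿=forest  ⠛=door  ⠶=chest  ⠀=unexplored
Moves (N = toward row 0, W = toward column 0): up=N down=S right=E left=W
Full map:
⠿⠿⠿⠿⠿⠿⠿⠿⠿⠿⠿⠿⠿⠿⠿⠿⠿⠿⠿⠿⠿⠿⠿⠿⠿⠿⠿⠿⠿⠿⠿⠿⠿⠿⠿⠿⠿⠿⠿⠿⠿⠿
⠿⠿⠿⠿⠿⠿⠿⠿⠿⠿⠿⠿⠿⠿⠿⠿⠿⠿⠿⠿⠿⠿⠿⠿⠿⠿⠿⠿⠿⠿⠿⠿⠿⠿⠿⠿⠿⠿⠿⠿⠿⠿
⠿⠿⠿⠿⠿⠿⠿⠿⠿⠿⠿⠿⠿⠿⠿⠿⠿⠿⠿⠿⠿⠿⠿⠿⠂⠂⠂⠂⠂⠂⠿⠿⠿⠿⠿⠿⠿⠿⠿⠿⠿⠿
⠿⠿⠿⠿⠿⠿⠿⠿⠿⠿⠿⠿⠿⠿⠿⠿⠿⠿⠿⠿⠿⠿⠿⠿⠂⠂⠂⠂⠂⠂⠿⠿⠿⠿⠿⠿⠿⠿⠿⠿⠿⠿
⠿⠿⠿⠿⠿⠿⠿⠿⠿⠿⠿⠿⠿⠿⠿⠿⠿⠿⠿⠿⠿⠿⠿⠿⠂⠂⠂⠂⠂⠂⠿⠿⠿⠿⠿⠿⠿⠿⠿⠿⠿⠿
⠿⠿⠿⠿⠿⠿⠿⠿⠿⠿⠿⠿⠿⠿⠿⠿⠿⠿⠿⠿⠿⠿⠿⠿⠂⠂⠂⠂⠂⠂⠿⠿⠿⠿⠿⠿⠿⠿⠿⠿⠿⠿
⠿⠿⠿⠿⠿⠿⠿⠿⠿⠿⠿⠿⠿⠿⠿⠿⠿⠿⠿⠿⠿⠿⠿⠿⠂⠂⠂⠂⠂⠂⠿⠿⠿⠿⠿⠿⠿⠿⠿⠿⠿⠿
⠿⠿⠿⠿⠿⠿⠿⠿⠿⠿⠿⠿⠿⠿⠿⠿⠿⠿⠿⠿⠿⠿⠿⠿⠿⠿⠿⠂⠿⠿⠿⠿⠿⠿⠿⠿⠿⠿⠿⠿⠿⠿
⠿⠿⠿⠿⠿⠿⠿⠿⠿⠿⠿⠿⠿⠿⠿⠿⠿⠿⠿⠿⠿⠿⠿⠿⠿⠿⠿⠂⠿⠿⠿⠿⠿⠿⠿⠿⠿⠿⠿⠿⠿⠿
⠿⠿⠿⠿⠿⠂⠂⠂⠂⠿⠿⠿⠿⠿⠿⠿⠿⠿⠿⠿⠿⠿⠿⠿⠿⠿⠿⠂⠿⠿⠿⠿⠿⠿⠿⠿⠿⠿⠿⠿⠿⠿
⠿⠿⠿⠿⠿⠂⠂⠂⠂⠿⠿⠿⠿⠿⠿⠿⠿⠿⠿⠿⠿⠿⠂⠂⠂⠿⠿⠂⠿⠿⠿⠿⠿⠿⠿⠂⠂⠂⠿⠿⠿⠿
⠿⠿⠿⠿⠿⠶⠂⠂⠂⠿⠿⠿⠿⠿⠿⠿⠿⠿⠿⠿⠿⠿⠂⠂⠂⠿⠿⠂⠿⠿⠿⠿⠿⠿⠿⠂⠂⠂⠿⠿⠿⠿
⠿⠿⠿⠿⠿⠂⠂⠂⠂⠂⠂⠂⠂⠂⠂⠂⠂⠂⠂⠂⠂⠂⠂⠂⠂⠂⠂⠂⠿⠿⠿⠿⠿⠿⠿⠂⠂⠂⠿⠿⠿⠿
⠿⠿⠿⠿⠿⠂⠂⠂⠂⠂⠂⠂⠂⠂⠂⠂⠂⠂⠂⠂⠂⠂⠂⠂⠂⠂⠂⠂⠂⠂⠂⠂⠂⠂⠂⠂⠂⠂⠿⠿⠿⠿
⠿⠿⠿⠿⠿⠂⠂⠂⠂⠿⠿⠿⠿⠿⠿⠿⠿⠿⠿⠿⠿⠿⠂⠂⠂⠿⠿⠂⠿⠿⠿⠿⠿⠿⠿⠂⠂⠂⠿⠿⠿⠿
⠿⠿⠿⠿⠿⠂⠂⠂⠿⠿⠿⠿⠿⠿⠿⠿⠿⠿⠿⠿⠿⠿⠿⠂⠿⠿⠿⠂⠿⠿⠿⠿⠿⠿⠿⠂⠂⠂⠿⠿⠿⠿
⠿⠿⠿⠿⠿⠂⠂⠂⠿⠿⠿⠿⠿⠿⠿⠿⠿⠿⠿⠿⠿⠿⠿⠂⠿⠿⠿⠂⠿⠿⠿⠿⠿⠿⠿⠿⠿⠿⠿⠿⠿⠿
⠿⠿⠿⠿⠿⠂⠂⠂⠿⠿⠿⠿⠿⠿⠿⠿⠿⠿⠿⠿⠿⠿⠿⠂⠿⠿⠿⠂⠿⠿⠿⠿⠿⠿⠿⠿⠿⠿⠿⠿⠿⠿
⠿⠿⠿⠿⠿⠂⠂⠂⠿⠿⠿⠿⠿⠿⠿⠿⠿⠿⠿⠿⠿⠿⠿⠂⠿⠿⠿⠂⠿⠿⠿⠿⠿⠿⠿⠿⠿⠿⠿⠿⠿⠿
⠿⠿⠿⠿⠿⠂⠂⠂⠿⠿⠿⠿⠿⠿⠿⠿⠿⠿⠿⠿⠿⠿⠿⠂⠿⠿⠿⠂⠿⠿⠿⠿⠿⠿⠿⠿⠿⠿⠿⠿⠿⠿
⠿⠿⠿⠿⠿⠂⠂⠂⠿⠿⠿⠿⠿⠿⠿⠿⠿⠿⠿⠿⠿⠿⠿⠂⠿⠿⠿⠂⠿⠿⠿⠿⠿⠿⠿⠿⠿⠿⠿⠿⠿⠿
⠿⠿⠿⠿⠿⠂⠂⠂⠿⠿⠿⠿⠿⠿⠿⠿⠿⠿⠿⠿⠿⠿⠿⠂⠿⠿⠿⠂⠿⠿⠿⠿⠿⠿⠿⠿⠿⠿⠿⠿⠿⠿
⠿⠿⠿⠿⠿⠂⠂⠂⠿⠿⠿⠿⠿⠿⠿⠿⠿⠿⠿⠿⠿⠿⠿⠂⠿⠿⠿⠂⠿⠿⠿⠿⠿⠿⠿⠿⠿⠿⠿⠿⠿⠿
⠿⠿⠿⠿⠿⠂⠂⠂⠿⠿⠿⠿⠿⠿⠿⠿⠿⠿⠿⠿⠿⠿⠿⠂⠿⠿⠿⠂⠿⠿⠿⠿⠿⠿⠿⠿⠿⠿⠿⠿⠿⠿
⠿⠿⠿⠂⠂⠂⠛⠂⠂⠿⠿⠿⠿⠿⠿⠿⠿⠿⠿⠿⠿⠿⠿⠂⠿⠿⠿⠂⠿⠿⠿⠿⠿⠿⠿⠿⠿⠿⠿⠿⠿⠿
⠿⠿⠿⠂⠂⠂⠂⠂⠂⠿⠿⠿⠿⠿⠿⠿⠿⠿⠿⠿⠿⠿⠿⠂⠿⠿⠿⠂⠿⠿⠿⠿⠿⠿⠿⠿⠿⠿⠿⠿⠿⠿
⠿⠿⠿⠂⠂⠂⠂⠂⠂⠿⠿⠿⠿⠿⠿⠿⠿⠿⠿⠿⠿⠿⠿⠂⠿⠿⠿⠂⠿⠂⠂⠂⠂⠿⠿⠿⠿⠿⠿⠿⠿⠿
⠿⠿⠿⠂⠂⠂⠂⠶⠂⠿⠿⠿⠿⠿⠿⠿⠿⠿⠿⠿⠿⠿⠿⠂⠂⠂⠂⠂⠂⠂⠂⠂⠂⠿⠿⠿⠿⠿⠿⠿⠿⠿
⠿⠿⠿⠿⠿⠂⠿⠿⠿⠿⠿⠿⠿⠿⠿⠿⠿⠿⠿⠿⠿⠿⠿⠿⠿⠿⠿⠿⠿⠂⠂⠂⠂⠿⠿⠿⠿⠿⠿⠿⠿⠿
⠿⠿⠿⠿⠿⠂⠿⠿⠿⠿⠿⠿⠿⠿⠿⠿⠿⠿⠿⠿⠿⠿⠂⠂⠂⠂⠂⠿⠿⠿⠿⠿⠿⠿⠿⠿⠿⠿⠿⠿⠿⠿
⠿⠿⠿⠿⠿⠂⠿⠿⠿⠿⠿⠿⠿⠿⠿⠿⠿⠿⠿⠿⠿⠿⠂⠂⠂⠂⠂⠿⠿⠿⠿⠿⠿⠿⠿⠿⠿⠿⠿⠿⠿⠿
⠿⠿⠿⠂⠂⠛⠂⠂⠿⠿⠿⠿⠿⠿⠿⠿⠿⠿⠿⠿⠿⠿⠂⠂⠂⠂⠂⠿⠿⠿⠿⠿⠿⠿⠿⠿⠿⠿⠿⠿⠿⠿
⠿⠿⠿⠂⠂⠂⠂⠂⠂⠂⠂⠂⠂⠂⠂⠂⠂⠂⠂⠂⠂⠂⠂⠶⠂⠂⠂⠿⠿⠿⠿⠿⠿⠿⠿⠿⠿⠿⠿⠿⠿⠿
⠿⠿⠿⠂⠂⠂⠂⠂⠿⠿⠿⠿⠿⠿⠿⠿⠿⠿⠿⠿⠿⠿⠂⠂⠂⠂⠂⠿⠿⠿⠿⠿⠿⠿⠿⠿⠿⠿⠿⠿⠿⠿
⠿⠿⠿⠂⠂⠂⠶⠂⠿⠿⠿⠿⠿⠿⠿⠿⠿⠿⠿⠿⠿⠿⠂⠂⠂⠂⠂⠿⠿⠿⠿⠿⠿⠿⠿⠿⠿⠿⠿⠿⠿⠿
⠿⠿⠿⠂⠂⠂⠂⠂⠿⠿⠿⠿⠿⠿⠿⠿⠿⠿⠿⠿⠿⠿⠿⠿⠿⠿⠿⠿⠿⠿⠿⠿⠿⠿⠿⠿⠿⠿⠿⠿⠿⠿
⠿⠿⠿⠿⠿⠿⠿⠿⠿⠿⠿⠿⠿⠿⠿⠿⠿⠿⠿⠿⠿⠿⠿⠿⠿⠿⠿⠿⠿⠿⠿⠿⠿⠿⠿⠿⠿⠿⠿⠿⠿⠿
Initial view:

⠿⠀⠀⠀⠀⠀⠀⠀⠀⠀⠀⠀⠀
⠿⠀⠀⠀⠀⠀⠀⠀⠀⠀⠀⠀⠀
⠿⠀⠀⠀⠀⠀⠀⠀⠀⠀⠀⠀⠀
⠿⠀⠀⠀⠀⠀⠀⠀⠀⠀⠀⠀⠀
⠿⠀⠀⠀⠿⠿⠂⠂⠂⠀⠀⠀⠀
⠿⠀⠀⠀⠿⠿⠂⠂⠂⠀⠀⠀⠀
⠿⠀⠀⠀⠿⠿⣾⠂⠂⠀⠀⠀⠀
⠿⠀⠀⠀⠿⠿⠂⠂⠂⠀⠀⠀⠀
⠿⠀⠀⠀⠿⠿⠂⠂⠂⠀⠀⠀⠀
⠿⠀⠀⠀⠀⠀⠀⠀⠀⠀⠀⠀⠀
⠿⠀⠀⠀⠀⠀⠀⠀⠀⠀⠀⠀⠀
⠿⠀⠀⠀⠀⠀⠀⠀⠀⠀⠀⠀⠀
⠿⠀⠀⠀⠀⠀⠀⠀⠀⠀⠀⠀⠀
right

⠀⠀⠀⠀⠀⠀⠀⠀⠀⠀⠀⠀⠀
⠀⠀⠀⠀⠀⠀⠀⠀⠀⠀⠀⠀⠀
⠀⠀⠀⠀⠀⠀⠀⠀⠀⠀⠀⠀⠀
⠀⠀⠀⠀⠀⠀⠀⠀⠀⠀⠀⠀⠀
⠀⠀⠀⠿⠿⠂⠂⠂⠿⠀⠀⠀⠀
⠀⠀⠀⠿⠿⠂⠂⠂⠿⠀⠀⠀⠀
⠀⠀⠀⠿⠿⠂⣾⠂⠿⠀⠀⠀⠀
⠀⠀⠀⠿⠿⠂⠂⠂⠿⠀⠀⠀⠀
⠀⠀⠀⠿⠿⠂⠂⠂⠿⠀⠀⠀⠀
⠀⠀⠀⠀⠀⠀⠀⠀⠀⠀⠀⠀⠀
⠀⠀⠀⠀⠀⠀⠀⠀⠀⠀⠀⠀⠀
⠀⠀⠀⠀⠀⠀⠀⠀⠀⠀⠀⠀⠀
⠀⠀⠀⠀⠀⠀⠀⠀⠀⠀⠀⠀⠀

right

⠀⠀⠀⠀⠀⠀⠀⠀⠀⠀⠀⠀⠀
⠀⠀⠀⠀⠀⠀⠀⠀⠀⠀⠀⠀⠀
⠀⠀⠀⠀⠀⠀⠀⠀⠀⠀⠀⠀⠀
⠀⠀⠀⠀⠀⠀⠀⠀⠀⠀⠀⠀⠀
⠀⠀⠿⠿⠂⠂⠂⠿⠿⠀⠀⠀⠀
⠀⠀⠿⠿⠂⠂⠂⠿⠿⠀⠀⠀⠀
⠀⠀⠿⠿⠂⠂⣾⠿⠿⠀⠀⠀⠀
⠀⠀⠿⠿⠂⠂⠂⠿⠿⠀⠀⠀⠀
⠀⠀⠿⠿⠂⠂⠂⠿⠿⠀⠀⠀⠀
⠀⠀⠀⠀⠀⠀⠀⠀⠀⠀⠀⠀⠀
⠀⠀⠀⠀⠀⠀⠀⠀⠀⠀⠀⠀⠀
⠀⠀⠀⠀⠀⠀⠀⠀⠀⠀⠀⠀⠀
⠀⠀⠀⠀⠀⠀⠀⠀⠀⠀⠀⠀⠀

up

⠀⠀⠀⠀⠀⠀⠀⠀⠀⠀⠀⠀⠀
⠀⠀⠀⠀⠀⠀⠀⠀⠀⠀⠀⠀⠀
⠀⠀⠀⠀⠀⠀⠀⠀⠀⠀⠀⠀⠀
⠀⠀⠀⠀⠀⠀⠀⠀⠀⠀⠀⠀⠀
⠀⠀⠀⠀⠂⠂⠂⠿⠿⠀⠀⠀⠀
⠀⠀⠿⠿⠂⠂⠂⠿⠿⠀⠀⠀⠀
⠀⠀⠿⠿⠂⠂⣾⠿⠿⠀⠀⠀⠀
⠀⠀⠿⠿⠂⠂⠂⠿⠿⠀⠀⠀⠀
⠀⠀⠿⠿⠂⠂⠂⠿⠿⠀⠀⠀⠀
⠀⠀⠿⠿⠂⠂⠂⠿⠿⠀⠀⠀⠀
⠀⠀⠀⠀⠀⠀⠀⠀⠀⠀⠀⠀⠀
⠀⠀⠀⠀⠀⠀⠀⠀⠀⠀⠀⠀⠀
⠀⠀⠀⠀⠀⠀⠀⠀⠀⠀⠀⠀⠀

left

⠀⠀⠀⠀⠀⠀⠀⠀⠀⠀⠀⠀⠀
⠀⠀⠀⠀⠀⠀⠀⠀⠀⠀⠀⠀⠀
⠀⠀⠀⠀⠀⠀⠀⠀⠀⠀⠀⠀⠀
⠀⠀⠀⠀⠀⠀⠀⠀⠀⠀⠀⠀⠀
⠀⠀⠀⠀⠿⠂⠂⠂⠿⠿⠀⠀⠀
⠀⠀⠀⠿⠿⠂⠂⠂⠿⠿⠀⠀⠀
⠀⠀⠀⠿⠿⠂⣾⠂⠿⠿⠀⠀⠀
⠀⠀⠀⠿⠿⠂⠂⠂⠿⠿⠀⠀⠀
⠀⠀⠀⠿⠿⠂⠂⠂⠿⠿⠀⠀⠀
⠀⠀⠀⠿⠿⠂⠂⠂⠿⠿⠀⠀⠀
⠀⠀⠀⠀⠀⠀⠀⠀⠀⠀⠀⠀⠀
⠀⠀⠀⠀⠀⠀⠀⠀⠀⠀⠀⠀⠀
⠀⠀⠀⠀⠀⠀⠀⠀⠀⠀⠀⠀⠀

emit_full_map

⠀⠿⠂⠂⠂⠿⠿
⠿⠿⠂⠂⠂⠿⠿
⠿⠿⠂⣾⠂⠿⠿
⠿⠿⠂⠂⠂⠿⠿
⠿⠿⠂⠂⠂⠿⠿
⠿⠿⠂⠂⠂⠿⠿

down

⠀⠀⠀⠀⠀⠀⠀⠀⠀⠀⠀⠀⠀
⠀⠀⠀⠀⠀⠀⠀⠀⠀⠀⠀⠀⠀
⠀⠀⠀⠀⠀⠀⠀⠀⠀⠀⠀⠀⠀
⠀⠀⠀⠀⠿⠂⠂⠂⠿⠿⠀⠀⠀
⠀⠀⠀⠿⠿⠂⠂⠂⠿⠿⠀⠀⠀
⠀⠀⠀⠿⠿⠂⠂⠂⠿⠿⠀⠀⠀
⠀⠀⠀⠿⠿⠂⣾⠂⠿⠿⠀⠀⠀
⠀⠀⠀⠿⠿⠂⠂⠂⠿⠿⠀⠀⠀
⠀⠀⠀⠿⠿⠂⠂⠂⠿⠿⠀⠀⠀
⠀⠀⠀⠀⠀⠀⠀⠀⠀⠀⠀⠀⠀
⠀⠀⠀⠀⠀⠀⠀⠀⠀⠀⠀⠀⠀
⠀⠀⠀⠀⠀⠀⠀⠀⠀⠀⠀⠀⠀
⠀⠀⠀⠀⠀⠀⠀⠀⠀⠀⠀⠀⠀

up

⠀⠀⠀⠀⠀⠀⠀⠀⠀⠀⠀⠀⠀
⠀⠀⠀⠀⠀⠀⠀⠀⠀⠀⠀⠀⠀
⠀⠀⠀⠀⠀⠀⠀⠀⠀⠀⠀⠀⠀
⠀⠀⠀⠀⠀⠀⠀⠀⠀⠀⠀⠀⠀
⠀⠀⠀⠀⠿⠂⠂⠂⠿⠿⠀⠀⠀
⠀⠀⠀⠿⠿⠂⠂⠂⠿⠿⠀⠀⠀
⠀⠀⠀⠿⠿⠂⣾⠂⠿⠿⠀⠀⠀
⠀⠀⠀⠿⠿⠂⠂⠂⠿⠿⠀⠀⠀
⠀⠀⠀⠿⠿⠂⠂⠂⠿⠿⠀⠀⠀
⠀⠀⠀⠿⠿⠂⠂⠂⠿⠿⠀⠀⠀
⠀⠀⠀⠀⠀⠀⠀⠀⠀⠀⠀⠀⠀
⠀⠀⠀⠀⠀⠀⠀⠀⠀⠀⠀⠀⠀
⠀⠀⠀⠀⠀⠀⠀⠀⠀⠀⠀⠀⠀

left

⠿⠀⠀⠀⠀⠀⠀⠀⠀⠀⠀⠀⠀
⠿⠀⠀⠀⠀⠀⠀⠀⠀⠀⠀⠀⠀
⠿⠀⠀⠀⠀⠀⠀⠀⠀⠀⠀⠀⠀
⠿⠀⠀⠀⠀⠀⠀⠀⠀⠀⠀⠀⠀
⠿⠀⠀⠀⠿⠿⠂⠂⠂⠿⠿⠀⠀
⠿⠀⠀⠀⠿⠿⠂⠂⠂⠿⠿⠀⠀
⠿⠀⠀⠀⠿⠿⣾⠂⠂⠿⠿⠀⠀
⠿⠀⠀⠀⠿⠿⠂⠂⠂⠿⠿⠀⠀
⠿⠀⠀⠀⠿⠿⠂⠂⠂⠿⠿⠀⠀
⠿⠀⠀⠀⠿⠿⠂⠂⠂⠿⠿⠀⠀
⠿⠀⠀⠀⠀⠀⠀⠀⠀⠀⠀⠀⠀
⠿⠀⠀⠀⠀⠀⠀⠀⠀⠀⠀⠀⠀
⠿⠀⠀⠀⠀⠀⠀⠀⠀⠀⠀⠀⠀

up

⠿⠀⠀⠀⠀⠀⠀⠀⠀⠀⠀⠀⠀
⠿⠀⠀⠀⠀⠀⠀⠀⠀⠀⠀⠀⠀
⠿⠀⠀⠀⠀⠀⠀⠀⠀⠀⠀⠀⠀
⠿⠀⠀⠀⠀⠀⠀⠀⠀⠀⠀⠀⠀
⠿⠀⠀⠀⠿⠿⠂⠂⠂⠀⠀⠀⠀
⠿⠀⠀⠀⠿⠿⠂⠂⠂⠿⠿⠀⠀
⠿⠀⠀⠀⠿⠿⣾⠂⠂⠿⠿⠀⠀
⠿⠀⠀⠀⠿⠿⠂⠂⠂⠿⠿⠀⠀
⠿⠀⠀⠀⠿⠿⠂⠂⠂⠿⠿⠀⠀
⠿⠀⠀⠀⠿⠿⠂⠂⠂⠿⠿⠀⠀
⠿⠀⠀⠀⠿⠿⠂⠂⠂⠿⠿⠀⠀
⠿⠀⠀⠀⠀⠀⠀⠀⠀⠀⠀⠀⠀
⠿⠀⠀⠀⠀⠀⠀⠀⠀⠀⠀⠀⠀

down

⠿⠀⠀⠀⠀⠀⠀⠀⠀⠀⠀⠀⠀
⠿⠀⠀⠀⠀⠀⠀⠀⠀⠀⠀⠀⠀
⠿⠀⠀⠀⠀⠀⠀⠀⠀⠀⠀⠀⠀
⠿⠀⠀⠀⠿⠿⠂⠂⠂⠀⠀⠀⠀
⠿⠀⠀⠀⠿⠿⠂⠂⠂⠿⠿⠀⠀
⠿⠀⠀⠀⠿⠿⠂⠂⠂⠿⠿⠀⠀
⠿⠀⠀⠀⠿⠿⣾⠂⠂⠿⠿⠀⠀
⠿⠀⠀⠀⠿⠿⠂⠂⠂⠿⠿⠀⠀
⠿⠀⠀⠀⠿⠿⠂⠂⠂⠿⠿⠀⠀
⠿⠀⠀⠀⠿⠿⠂⠂⠂⠿⠿⠀⠀
⠿⠀⠀⠀⠀⠀⠀⠀⠀⠀⠀⠀⠀
⠿⠀⠀⠀⠀⠀⠀⠀⠀⠀⠀⠀⠀
⠿⠀⠀⠀⠀⠀⠀⠀⠀⠀⠀⠀⠀

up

⠿⠀⠀⠀⠀⠀⠀⠀⠀⠀⠀⠀⠀
⠿⠀⠀⠀⠀⠀⠀⠀⠀⠀⠀⠀⠀
⠿⠀⠀⠀⠀⠀⠀⠀⠀⠀⠀⠀⠀
⠿⠀⠀⠀⠀⠀⠀⠀⠀⠀⠀⠀⠀
⠿⠀⠀⠀⠿⠿⠂⠂⠂⠀⠀⠀⠀
⠿⠀⠀⠀⠿⠿⠂⠂⠂⠿⠿⠀⠀
⠿⠀⠀⠀⠿⠿⣾⠂⠂⠿⠿⠀⠀
⠿⠀⠀⠀⠿⠿⠂⠂⠂⠿⠿⠀⠀
⠿⠀⠀⠀⠿⠿⠂⠂⠂⠿⠿⠀⠀
⠿⠀⠀⠀⠿⠿⠂⠂⠂⠿⠿⠀⠀
⠿⠀⠀⠀⠿⠿⠂⠂⠂⠿⠿⠀⠀
⠿⠀⠀⠀⠀⠀⠀⠀⠀⠀⠀⠀⠀
⠿⠀⠀⠀⠀⠀⠀⠀⠀⠀⠀⠀⠀

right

⠀⠀⠀⠀⠀⠀⠀⠀⠀⠀⠀⠀⠀
⠀⠀⠀⠀⠀⠀⠀⠀⠀⠀⠀⠀⠀
⠀⠀⠀⠀⠀⠀⠀⠀⠀⠀⠀⠀⠀
⠀⠀⠀⠀⠀⠀⠀⠀⠀⠀⠀⠀⠀
⠀⠀⠀⠿⠿⠂⠂⠂⠿⠀⠀⠀⠀
⠀⠀⠀⠿⠿⠂⠂⠂⠿⠿⠀⠀⠀
⠀⠀⠀⠿⠿⠂⣾⠂⠿⠿⠀⠀⠀
⠀⠀⠀⠿⠿⠂⠂⠂⠿⠿⠀⠀⠀
⠀⠀⠀⠿⠿⠂⠂⠂⠿⠿⠀⠀⠀
⠀⠀⠀⠿⠿⠂⠂⠂⠿⠿⠀⠀⠀
⠀⠀⠀⠿⠿⠂⠂⠂⠿⠿⠀⠀⠀
⠀⠀⠀⠀⠀⠀⠀⠀⠀⠀⠀⠀⠀
⠀⠀⠀⠀⠀⠀⠀⠀⠀⠀⠀⠀⠀

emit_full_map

⠿⠿⠂⠂⠂⠿⠀
⠿⠿⠂⠂⠂⠿⠿
⠿⠿⠂⣾⠂⠿⠿
⠿⠿⠂⠂⠂⠿⠿
⠿⠿⠂⠂⠂⠿⠿
⠿⠿⠂⠂⠂⠿⠿
⠿⠿⠂⠂⠂⠿⠿

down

⠀⠀⠀⠀⠀⠀⠀⠀⠀⠀⠀⠀⠀
⠀⠀⠀⠀⠀⠀⠀⠀⠀⠀⠀⠀⠀
⠀⠀⠀⠀⠀⠀⠀⠀⠀⠀⠀⠀⠀
⠀⠀⠀⠿⠿⠂⠂⠂⠿⠀⠀⠀⠀
⠀⠀⠀⠿⠿⠂⠂⠂⠿⠿⠀⠀⠀
⠀⠀⠀⠿⠿⠂⠂⠂⠿⠿⠀⠀⠀
⠀⠀⠀⠿⠿⠂⣾⠂⠿⠿⠀⠀⠀
⠀⠀⠀⠿⠿⠂⠂⠂⠿⠿⠀⠀⠀
⠀⠀⠀⠿⠿⠂⠂⠂⠿⠿⠀⠀⠀
⠀⠀⠀⠿⠿⠂⠂⠂⠿⠿⠀⠀⠀
⠀⠀⠀⠀⠀⠀⠀⠀⠀⠀⠀⠀⠀
⠀⠀⠀⠀⠀⠀⠀⠀⠀⠀⠀⠀⠀
⠀⠀⠀⠀⠀⠀⠀⠀⠀⠀⠀⠀⠀

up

⠀⠀⠀⠀⠀⠀⠀⠀⠀⠀⠀⠀⠀
⠀⠀⠀⠀⠀⠀⠀⠀⠀⠀⠀⠀⠀
⠀⠀⠀⠀⠀⠀⠀⠀⠀⠀⠀⠀⠀
⠀⠀⠀⠀⠀⠀⠀⠀⠀⠀⠀⠀⠀
⠀⠀⠀⠿⠿⠂⠂⠂⠿⠀⠀⠀⠀
⠀⠀⠀⠿⠿⠂⠂⠂⠿⠿⠀⠀⠀
⠀⠀⠀⠿⠿⠂⣾⠂⠿⠿⠀⠀⠀
⠀⠀⠀⠿⠿⠂⠂⠂⠿⠿⠀⠀⠀
⠀⠀⠀⠿⠿⠂⠂⠂⠿⠿⠀⠀⠀
⠀⠀⠀⠿⠿⠂⠂⠂⠿⠿⠀⠀⠀
⠀⠀⠀⠿⠿⠂⠂⠂⠿⠿⠀⠀⠀
⠀⠀⠀⠀⠀⠀⠀⠀⠀⠀⠀⠀⠀
⠀⠀⠀⠀⠀⠀⠀⠀⠀⠀⠀⠀⠀

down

⠀⠀⠀⠀⠀⠀⠀⠀⠀⠀⠀⠀⠀
⠀⠀⠀⠀⠀⠀⠀⠀⠀⠀⠀⠀⠀
⠀⠀⠀⠀⠀⠀⠀⠀⠀⠀⠀⠀⠀
⠀⠀⠀⠿⠿⠂⠂⠂⠿⠀⠀⠀⠀
⠀⠀⠀⠿⠿⠂⠂⠂⠿⠿⠀⠀⠀
⠀⠀⠀⠿⠿⠂⠂⠂⠿⠿⠀⠀⠀
⠀⠀⠀⠿⠿⠂⣾⠂⠿⠿⠀⠀⠀
⠀⠀⠀⠿⠿⠂⠂⠂⠿⠿⠀⠀⠀
⠀⠀⠀⠿⠿⠂⠂⠂⠿⠿⠀⠀⠀
⠀⠀⠀⠿⠿⠂⠂⠂⠿⠿⠀⠀⠀
⠀⠀⠀⠀⠀⠀⠀⠀⠀⠀⠀⠀⠀
⠀⠀⠀⠀⠀⠀⠀⠀⠀⠀⠀⠀⠀
⠀⠀⠀⠀⠀⠀⠀⠀⠀⠀⠀⠀⠀

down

⠀⠀⠀⠀⠀⠀⠀⠀⠀⠀⠀⠀⠀
⠀⠀⠀⠀⠀⠀⠀⠀⠀⠀⠀⠀⠀
⠀⠀⠀⠿⠿⠂⠂⠂⠿⠀⠀⠀⠀
⠀⠀⠀⠿⠿⠂⠂⠂⠿⠿⠀⠀⠀
⠀⠀⠀⠿⠿⠂⠂⠂⠿⠿⠀⠀⠀
⠀⠀⠀⠿⠿⠂⠂⠂⠿⠿⠀⠀⠀
⠀⠀⠀⠿⠿⠂⣾⠂⠿⠿⠀⠀⠀
⠀⠀⠀⠿⠿⠂⠂⠂⠿⠿⠀⠀⠀
⠀⠀⠀⠿⠿⠂⠂⠂⠿⠿⠀⠀⠀
⠀⠀⠀⠀⠀⠀⠀⠀⠀⠀⠀⠀⠀
⠀⠀⠀⠀⠀⠀⠀⠀⠀⠀⠀⠀⠀
⠀⠀⠀⠀⠀⠀⠀⠀⠀⠀⠀⠀⠀
⠀⠀⠀⠀⠀⠀⠀⠀⠀⠀⠀⠀⠀

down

⠀⠀⠀⠀⠀⠀⠀⠀⠀⠀⠀⠀⠀
⠀⠀⠀⠿⠿⠂⠂⠂⠿⠀⠀⠀⠀
⠀⠀⠀⠿⠿⠂⠂⠂⠿⠿⠀⠀⠀
⠀⠀⠀⠿⠿⠂⠂⠂⠿⠿⠀⠀⠀
⠀⠀⠀⠿⠿⠂⠂⠂⠿⠿⠀⠀⠀
⠀⠀⠀⠿⠿⠂⠂⠂⠿⠿⠀⠀⠀
⠀⠀⠀⠿⠿⠂⣾⠂⠿⠿⠀⠀⠀
⠀⠀⠀⠿⠿⠂⠂⠂⠿⠿⠀⠀⠀
⠀⠀⠀⠀⠿⠂⠂⠂⠿⠀⠀⠀⠀
⠀⠀⠀⠀⠀⠀⠀⠀⠀⠀⠀⠀⠀
⠀⠀⠀⠀⠀⠀⠀⠀⠀⠀⠀⠀⠀
⠀⠀⠀⠀⠀⠀⠀⠀⠀⠀⠀⠀⠀
⠀⠀⠀⠀⠀⠀⠀⠀⠀⠀⠀⠀⠀

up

⠀⠀⠀⠀⠀⠀⠀⠀⠀⠀⠀⠀⠀
⠀⠀⠀⠀⠀⠀⠀⠀⠀⠀⠀⠀⠀
⠀⠀⠀⠿⠿⠂⠂⠂⠿⠀⠀⠀⠀
⠀⠀⠀⠿⠿⠂⠂⠂⠿⠿⠀⠀⠀
⠀⠀⠀⠿⠿⠂⠂⠂⠿⠿⠀⠀⠀
⠀⠀⠀⠿⠿⠂⠂⠂⠿⠿⠀⠀⠀
⠀⠀⠀⠿⠿⠂⣾⠂⠿⠿⠀⠀⠀
⠀⠀⠀⠿⠿⠂⠂⠂⠿⠿⠀⠀⠀
⠀⠀⠀⠿⠿⠂⠂⠂⠿⠿⠀⠀⠀
⠀⠀⠀⠀⠿⠂⠂⠂⠿⠀⠀⠀⠀
⠀⠀⠀⠀⠀⠀⠀⠀⠀⠀⠀⠀⠀
⠀⠀⠀⠀⠀⠀⠀⠀⠀⠀⠀⠀⠀
⠀⠀⠀⠀⠀⠀⠀⠀⠀⠀⠀⠀⠀

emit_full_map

⠿⠿⠂⠂⠂⠿⠀
⠿⠿⠂⠂⠂⠿⠿
⠿⠿⠂⠂⠂⠿⠿
⠿⠿⠂⠂⠂⠿⠿
⠿⠿⠂⣾⠂⠿⠿
⠿⠿⠂⠂⠂⠿⠿
⠿⠿⠂⠂⠂⠿⠿
⠀⠿⠂⠂⠂⠿⠀
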